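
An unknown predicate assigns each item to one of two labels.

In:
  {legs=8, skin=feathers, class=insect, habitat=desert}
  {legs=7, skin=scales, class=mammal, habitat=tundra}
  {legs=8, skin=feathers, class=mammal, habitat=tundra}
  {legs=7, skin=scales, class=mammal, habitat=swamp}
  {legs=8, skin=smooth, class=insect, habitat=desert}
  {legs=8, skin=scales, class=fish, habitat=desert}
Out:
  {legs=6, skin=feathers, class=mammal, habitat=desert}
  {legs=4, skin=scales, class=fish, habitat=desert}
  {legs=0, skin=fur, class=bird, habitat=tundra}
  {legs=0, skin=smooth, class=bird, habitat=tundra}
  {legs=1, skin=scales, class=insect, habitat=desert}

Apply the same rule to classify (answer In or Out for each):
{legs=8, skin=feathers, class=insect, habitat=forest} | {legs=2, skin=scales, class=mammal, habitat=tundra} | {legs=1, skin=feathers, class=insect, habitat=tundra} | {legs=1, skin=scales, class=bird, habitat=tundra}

In, Out, Out, Out

A rule that fits every label: legs ≥ 7 — true of each 'In' example, false of each 'Out' one.
{legs=8, skin=feathers, class=insect, habitat=forest}: legs = 8, passes → In. {legs=2, skin=scales, class=mammal, habitat=tundra}: legs = 2, lacks this property → Out. {legs=1, skin=feathers, class=insect, habitat=tundra}: legs = 1, lacks this property → Out. {legs=1, skin=scales, class=bird, habitat=tundra}: legs = 1, lacks this property → Out.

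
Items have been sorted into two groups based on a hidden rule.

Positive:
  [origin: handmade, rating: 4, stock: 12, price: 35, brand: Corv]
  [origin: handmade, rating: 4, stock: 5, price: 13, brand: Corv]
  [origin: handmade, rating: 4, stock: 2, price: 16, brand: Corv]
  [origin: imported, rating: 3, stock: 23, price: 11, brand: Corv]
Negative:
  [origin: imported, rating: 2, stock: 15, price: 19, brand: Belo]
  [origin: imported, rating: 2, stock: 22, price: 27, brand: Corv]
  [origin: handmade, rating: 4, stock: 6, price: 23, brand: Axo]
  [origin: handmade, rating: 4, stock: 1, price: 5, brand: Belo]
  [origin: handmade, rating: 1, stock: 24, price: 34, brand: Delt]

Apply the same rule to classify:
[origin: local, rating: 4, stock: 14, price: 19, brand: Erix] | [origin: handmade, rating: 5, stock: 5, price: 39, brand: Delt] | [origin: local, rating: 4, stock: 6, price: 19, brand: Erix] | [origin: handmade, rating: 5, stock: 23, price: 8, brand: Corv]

The distinguishing property — brand is Corv AND rating ≥ 3 — holds for all the 'Positive' cases and none of the 'Negative' cases.
[origin: local, rating: 4, stock: 14, price: 19, brand: Erix] → brand is Erix, rating = 4 → Negative. [origin: handmade, rating: 5, stock: 5, price: 39, brand: Delt] → brand is Delt, rating = 5 → Negative. [origin: local, rating: 4, stock: 6, price: 19, brand: Erix] → brand is Erix, rating = 4 → Negative. [origin: handmade, rating: 5, stock: 23, price: 8, brand: Corv] → brand is Corv, rating = 5 → Positive.

Negative, Negative, Negative, Positive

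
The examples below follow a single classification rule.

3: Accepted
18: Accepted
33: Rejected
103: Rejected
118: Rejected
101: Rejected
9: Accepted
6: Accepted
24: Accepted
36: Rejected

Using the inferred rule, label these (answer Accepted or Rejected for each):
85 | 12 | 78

One predicate separates the groups cleanly: at most 24.
85 — 85 > 24, hence Rejected. 12 — 12 ≤ 24, hence Accepted. 78 — 78 > 24, hence Rejected.

Rejected, Accepted, Rejected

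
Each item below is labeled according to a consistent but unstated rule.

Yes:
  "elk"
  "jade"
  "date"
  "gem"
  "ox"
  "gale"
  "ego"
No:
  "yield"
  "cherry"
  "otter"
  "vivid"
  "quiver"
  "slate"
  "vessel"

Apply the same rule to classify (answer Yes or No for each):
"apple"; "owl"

No, Yes

A rule that fits every label: length ≤ 4 — true of each 'Yes' example, false of each 'No' one.
"apple": No (length 5).
"owl": Yes (length 3).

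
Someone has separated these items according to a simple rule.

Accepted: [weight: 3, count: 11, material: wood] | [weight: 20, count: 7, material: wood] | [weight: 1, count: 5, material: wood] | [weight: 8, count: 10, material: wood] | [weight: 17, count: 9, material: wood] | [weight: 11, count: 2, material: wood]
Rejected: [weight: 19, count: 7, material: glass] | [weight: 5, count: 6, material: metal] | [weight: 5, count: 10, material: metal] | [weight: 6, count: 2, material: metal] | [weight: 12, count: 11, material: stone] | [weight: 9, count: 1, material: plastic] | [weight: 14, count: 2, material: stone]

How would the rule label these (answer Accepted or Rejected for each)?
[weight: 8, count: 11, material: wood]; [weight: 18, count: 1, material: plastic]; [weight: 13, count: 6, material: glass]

The distinguishing property — material is wood — holds for all the 'Accepted' cases and none of the 'Rejected' cases.

Accepted, Rejected, Rejected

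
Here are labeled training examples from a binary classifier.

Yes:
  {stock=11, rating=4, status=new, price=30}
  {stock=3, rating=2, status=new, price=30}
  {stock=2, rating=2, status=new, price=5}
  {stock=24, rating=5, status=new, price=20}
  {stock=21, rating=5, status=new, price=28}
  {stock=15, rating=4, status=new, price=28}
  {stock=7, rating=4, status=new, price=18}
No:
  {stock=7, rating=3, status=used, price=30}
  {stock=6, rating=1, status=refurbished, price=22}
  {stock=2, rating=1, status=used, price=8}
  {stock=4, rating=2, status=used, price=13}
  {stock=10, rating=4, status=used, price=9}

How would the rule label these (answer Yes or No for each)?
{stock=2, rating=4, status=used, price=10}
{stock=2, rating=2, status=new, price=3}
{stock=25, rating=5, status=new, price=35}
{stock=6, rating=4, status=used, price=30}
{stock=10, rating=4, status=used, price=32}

No, Yes, Yes, No, No

A rule that fits every label: status is new — true of each 'Yes' example, false of each 'No' one.
{stock=2, rating=4, status=used, price=10}: status is used — does not satisfy this, so No.
{stock=2, rating=2, status=new, price=3}: status is new — meets the rule, so Yes.
{stock=25, rating=5, status=new, price=35}: status is new — meets the rule, so Yes.
{stock=6, rating=4, status=used, price=30}: status is used — does not satisfy this, so No.
{stock=10, rating=4, status=used, price=32}: status is used — does not satisfy this, so No.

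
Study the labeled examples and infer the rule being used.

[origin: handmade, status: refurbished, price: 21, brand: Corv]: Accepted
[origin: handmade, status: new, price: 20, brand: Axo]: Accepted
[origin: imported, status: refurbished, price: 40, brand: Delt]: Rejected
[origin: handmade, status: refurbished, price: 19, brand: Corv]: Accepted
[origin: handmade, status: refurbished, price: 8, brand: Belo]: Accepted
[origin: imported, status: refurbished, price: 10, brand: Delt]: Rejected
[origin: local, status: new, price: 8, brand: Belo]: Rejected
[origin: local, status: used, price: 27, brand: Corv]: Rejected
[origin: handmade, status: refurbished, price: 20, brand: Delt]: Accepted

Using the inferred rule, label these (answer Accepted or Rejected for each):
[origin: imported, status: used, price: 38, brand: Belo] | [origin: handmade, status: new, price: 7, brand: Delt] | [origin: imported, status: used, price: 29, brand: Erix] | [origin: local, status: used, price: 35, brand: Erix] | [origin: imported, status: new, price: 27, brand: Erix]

The classifier is using: origin is handmade.
[origin: imported, status: used, price: 38, brand: Belo]: origin is imported, fails the rule → Rejected. [origin: handmade, status: new, price: 7, brand: Delt]: origin is handmade, passes → Accepted. [origin: imported, status: used, price: 29, brand: Erix]: origin is imported, fails the rule → Rejected. [origin: local, status: used, price: 35, brand: Erix]: origin is local, fails the rule → Rejected. [origin: imported, status: new, price: 27, brand: Erix]: origin is imported, fails the rule → Rejected.

Rejected, Accepted, Rejected, Rejected, Rejected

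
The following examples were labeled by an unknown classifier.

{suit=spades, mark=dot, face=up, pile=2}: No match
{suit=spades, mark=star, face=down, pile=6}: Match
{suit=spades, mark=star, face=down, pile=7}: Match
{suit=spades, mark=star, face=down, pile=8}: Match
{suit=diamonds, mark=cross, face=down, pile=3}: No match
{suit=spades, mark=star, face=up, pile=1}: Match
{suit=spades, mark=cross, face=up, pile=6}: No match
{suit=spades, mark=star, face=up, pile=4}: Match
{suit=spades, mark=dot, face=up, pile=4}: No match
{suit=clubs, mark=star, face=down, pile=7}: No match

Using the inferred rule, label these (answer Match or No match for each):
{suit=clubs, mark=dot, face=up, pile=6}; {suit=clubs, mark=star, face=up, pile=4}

A rule that fits every label: mark is star AND suit is spades — true of each 'Match' example, false of each 'No match' one.

No match, No match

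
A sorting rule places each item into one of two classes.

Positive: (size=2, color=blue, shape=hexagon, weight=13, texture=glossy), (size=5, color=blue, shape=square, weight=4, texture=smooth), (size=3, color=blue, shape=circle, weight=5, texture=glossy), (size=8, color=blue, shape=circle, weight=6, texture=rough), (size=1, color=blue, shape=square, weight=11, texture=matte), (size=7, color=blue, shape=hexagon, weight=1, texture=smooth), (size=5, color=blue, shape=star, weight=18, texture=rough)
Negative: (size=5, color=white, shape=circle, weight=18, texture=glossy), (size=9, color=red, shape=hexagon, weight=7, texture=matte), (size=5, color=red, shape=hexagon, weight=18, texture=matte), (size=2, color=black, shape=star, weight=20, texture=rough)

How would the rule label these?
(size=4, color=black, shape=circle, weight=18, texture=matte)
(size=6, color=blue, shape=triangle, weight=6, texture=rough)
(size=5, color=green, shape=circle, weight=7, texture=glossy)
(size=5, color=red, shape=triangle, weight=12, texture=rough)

Negative, Positive, Negative, Negative

A rule that fits every label: color is blue — true of each 'Positive' example, false of each 'Negative' one.
(size=4, color=black, shape=circle, weight=18, texture=matte) — color is black, hence Negative. (size=6, color=blue, shape=triangle, weight=6, texture=rough) — color is blue, hence Positive. (size=5, color=green, shape=circle, weight=7, texture=glossy) — color is green, hence Negative. (size=5, color=red, shape=triangle, weight=12, texture=rough) — color is red, hence Negative.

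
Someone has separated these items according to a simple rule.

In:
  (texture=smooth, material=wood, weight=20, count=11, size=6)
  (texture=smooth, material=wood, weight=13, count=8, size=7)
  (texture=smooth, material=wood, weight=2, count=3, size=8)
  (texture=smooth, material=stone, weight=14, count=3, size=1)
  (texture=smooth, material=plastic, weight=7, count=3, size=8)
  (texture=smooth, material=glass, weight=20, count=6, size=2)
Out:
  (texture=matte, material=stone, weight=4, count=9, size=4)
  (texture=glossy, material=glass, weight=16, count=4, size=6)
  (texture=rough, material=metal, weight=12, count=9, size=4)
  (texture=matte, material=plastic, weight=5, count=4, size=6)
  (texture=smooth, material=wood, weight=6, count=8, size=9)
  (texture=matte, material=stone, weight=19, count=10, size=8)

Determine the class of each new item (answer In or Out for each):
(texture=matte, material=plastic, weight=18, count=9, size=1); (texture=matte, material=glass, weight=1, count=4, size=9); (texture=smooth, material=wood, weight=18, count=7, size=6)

The classifier is using: texture is smooth AND size ≤ 8.
(texture=matte, material=plastic, weight=18, count=9, size=1) — texture is matte, size = 1, hence Out. (texture=matte, material=glass, weight=1, count=4, size=9) — texture is matte, size = 9, hence Out. (texture=smooth, material=wood, weight=18, count=7, size=6) — texture is smooth, size = 6, hence In.

Out, Out, In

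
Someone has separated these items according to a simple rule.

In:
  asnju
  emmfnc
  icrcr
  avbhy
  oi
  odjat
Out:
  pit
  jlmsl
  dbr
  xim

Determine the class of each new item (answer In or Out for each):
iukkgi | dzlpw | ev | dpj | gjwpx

In, Out, In, Out, Out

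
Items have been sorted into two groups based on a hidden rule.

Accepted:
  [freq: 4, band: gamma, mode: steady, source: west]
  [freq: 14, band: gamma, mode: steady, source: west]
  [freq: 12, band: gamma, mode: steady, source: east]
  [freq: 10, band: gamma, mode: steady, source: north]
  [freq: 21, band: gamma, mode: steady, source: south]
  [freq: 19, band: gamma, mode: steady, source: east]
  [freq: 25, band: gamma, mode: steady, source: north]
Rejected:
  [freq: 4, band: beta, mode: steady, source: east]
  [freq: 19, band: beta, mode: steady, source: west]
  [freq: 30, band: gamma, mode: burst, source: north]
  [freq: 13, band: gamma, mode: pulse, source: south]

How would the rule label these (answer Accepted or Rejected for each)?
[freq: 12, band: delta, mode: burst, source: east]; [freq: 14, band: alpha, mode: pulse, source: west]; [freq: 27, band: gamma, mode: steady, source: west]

'Accepted' ⟺ mode is steady AND band is gamma.
Rejected: [freq: 12, band: delta, mode: burst, source: east], since mode is burst, band is delta.
Rejected: [freq: 14, band: alpha, mode: pulse, source: west], since mode is pulse, band is alpha.
Accepted: [freq: 27, band: gamma, mode: steady, source: west], since mode is steady, band is gamma.

Rejected, Rejected, Accepted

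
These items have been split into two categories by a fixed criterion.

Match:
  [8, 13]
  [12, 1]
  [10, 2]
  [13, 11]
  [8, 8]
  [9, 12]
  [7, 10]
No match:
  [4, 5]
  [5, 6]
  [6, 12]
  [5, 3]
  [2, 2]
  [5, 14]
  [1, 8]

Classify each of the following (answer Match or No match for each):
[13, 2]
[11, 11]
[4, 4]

Rule: first ≥ 7. This holds for each 'Match' example and fails for each 'No match' one.
[13, 2] → first 13 → Match.
[11, 11] → first 11 → Match.
[4, 4] → first 4 → No match.

Match, Match, No match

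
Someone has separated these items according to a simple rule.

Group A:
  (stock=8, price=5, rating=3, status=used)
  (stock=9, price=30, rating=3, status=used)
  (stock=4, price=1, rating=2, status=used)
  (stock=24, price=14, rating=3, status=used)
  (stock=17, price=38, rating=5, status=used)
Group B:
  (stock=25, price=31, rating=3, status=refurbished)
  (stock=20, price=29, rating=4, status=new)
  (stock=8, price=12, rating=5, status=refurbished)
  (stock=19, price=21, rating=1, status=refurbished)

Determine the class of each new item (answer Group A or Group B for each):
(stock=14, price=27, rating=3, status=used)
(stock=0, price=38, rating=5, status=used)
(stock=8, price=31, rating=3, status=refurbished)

One predicate separates the groups cleanly: status is used.
(stock=14, price=27, rating=3, status=used): status is used, matches → Group A.
(stock=0, price=38, rating=5, status=used): status is used, matches → Group A.
(stock=8, price=31, rating=3, status=refurbished): status is refurbished, does not satisfy this → Group B.

Group A, Group A, Group B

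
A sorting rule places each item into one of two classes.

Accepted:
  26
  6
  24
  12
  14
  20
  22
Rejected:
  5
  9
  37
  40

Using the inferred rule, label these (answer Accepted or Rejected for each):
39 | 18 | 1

Rejected, Accepted, Rejected

Rule: even AND at most 26. This holds for each 'Accepted' example and fails for each 'Rejected' one.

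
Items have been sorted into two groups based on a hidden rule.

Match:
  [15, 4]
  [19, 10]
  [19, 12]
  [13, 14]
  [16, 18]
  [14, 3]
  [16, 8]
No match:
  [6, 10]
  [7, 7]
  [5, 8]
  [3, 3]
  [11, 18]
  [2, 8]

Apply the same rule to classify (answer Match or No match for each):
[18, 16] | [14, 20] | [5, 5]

Match, Match, No match

The classifier is using: first ≥ 12.
[18, 16] → first 18 → Match. [14, 20] → first 14 → Match. [5, 5] → first 5 → No match.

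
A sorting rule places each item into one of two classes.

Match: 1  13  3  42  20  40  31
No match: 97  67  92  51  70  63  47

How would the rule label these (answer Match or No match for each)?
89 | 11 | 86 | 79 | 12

No match, Match, No match, No match, Match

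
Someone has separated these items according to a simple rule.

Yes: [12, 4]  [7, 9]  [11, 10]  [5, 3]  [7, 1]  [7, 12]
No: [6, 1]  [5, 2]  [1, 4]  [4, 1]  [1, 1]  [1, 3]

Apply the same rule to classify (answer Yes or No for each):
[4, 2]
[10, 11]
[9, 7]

No, Yes, Yes

The simplest hypothesis consistent with all the labels is: sum ≥ 8.
[4, 2]: 4+2 = 6 — lacks this property, so No.
[10, 11]: 10+11 = 21 — matches, so Yes.
[9, 7]: 9+7 = 16 — matches, so Yes.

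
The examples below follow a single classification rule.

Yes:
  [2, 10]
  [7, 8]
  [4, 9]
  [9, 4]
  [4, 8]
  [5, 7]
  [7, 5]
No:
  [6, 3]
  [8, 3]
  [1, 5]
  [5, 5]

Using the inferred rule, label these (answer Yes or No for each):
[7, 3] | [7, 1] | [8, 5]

No, No, Yes

The simplest hypothesis consistent with all the labels is: sum ≥ 12.
[7, 3]: 7+3 = 10, fails this test → No. [7, 1]: 7+1 = 8, fails this test → No. [8, 5]: 8+5 = 13, fits → Yes.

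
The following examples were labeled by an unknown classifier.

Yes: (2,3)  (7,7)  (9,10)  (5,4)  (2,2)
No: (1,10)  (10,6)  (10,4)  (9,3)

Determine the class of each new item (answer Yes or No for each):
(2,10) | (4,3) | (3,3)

The rule appears to be: |first − second| ≤ 1.
(2,10): No (|2−10| = 8).
(4,3): Yes (|4−3| = 1).
(3,3): Yes (|3−3| = 0).

No, Yes, Yes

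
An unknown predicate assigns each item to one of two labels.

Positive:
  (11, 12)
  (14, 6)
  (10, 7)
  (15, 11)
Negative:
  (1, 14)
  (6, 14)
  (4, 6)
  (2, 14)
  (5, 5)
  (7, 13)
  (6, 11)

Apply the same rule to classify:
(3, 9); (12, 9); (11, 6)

'Positive' ⟺ first ≥ 10.

Negative, Positive, Positive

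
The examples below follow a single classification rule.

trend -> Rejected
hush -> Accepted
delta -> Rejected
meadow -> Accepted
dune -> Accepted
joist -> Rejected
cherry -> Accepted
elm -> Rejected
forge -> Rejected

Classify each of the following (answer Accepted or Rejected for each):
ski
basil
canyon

The distinguishing property — even length — holds for all the 'Accepted' cases and none of the 'Rejected' cases.
Rejected: ski, since length 3. Rejected: basil, since length 5. Accepted: canyon, since length 6.

Rejected, Rejected, Accepted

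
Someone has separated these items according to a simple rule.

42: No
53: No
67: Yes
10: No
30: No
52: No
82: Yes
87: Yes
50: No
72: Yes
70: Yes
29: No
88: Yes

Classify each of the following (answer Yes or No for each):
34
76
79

No, Yes, Yes

The pattern is that an item is 'Yes' exactly when: at least 67.
No: 34, since 34 < 67. Yes: 76, since 76 ≥ 67. Yes: 79, since 79 ≥ 67.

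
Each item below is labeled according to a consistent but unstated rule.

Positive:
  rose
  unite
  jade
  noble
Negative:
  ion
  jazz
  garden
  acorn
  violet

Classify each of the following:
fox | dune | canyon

Negative, Positive, Negative

The distinguishing property — ends with 'e' — holds for all the 'Positive' cases and none of the 'Negative' cases.
fox: ends with 'x', does not satisfy this → Negative. dune: ends with 'e', satisfies this → Positive. canyon: ends with 'n', does not satisfy this → Negative.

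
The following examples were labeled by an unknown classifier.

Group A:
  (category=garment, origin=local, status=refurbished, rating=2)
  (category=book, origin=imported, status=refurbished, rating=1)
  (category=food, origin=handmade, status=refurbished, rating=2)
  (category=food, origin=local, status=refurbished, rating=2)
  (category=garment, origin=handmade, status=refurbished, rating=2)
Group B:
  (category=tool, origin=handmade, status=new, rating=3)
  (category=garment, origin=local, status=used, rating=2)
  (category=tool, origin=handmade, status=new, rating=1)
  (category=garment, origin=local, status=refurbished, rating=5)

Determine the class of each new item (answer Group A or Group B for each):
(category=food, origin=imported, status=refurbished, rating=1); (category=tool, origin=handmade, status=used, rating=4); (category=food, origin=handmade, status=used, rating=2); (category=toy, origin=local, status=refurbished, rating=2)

Group A, Group B, Group B, Group A

A rule that fits every label: status is refurbished AND rating ≤ 2 — true of each 'Group A' example, false of each 'Group B' one.
(category=food, origin=imported, status=refurbished, rating=1): Group A (status is refurbished, rating = 1).
(category=tool, origin=handmade, status=used, rating=4): Group B (status is used, rating = 4).
(category=food, origin=handmade, status=used, rating=2): Group B (status is used, rating = 2).
(category=toy, origin=local, status=refurbished, rating=2): Group A (status is refurbished, rating = 2).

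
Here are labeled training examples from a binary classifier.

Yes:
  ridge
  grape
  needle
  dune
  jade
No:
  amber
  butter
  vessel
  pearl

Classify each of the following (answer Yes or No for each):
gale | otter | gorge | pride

Yes, No, Yes, Yes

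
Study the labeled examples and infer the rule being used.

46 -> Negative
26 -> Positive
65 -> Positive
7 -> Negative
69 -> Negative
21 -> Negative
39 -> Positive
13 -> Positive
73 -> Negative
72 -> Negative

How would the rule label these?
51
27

All 'Positive' examples share one property — multiple of 13 — and every 'Negative' example lacks it.

Negative, Negative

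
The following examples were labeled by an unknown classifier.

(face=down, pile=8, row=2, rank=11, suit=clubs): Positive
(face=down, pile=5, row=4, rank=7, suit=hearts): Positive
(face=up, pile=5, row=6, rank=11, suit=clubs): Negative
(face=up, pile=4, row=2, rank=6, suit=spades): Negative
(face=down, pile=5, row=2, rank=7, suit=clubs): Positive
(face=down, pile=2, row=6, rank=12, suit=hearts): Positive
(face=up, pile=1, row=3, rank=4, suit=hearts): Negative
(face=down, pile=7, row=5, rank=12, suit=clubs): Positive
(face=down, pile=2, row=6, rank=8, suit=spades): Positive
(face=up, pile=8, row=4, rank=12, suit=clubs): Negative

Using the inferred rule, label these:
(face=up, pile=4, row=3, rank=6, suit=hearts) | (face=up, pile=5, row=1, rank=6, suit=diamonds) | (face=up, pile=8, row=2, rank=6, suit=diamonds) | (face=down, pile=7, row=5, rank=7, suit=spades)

Negative, Negative, Negative, Positive

The classifier is using: face is down.
Negative: (face=up, pile=4, row=3, rank=6, suit=hearts), since face is up. Negative: (face=up, pile=5, row=1, rank=6, suit=diamonds), since face is up. Negative: (face=up, pile=8, row=2, rank=6, suit=diamonds), since face is up. Positive: (face=down, pile=7, row=5, rank=7, suit=spades), since face is down.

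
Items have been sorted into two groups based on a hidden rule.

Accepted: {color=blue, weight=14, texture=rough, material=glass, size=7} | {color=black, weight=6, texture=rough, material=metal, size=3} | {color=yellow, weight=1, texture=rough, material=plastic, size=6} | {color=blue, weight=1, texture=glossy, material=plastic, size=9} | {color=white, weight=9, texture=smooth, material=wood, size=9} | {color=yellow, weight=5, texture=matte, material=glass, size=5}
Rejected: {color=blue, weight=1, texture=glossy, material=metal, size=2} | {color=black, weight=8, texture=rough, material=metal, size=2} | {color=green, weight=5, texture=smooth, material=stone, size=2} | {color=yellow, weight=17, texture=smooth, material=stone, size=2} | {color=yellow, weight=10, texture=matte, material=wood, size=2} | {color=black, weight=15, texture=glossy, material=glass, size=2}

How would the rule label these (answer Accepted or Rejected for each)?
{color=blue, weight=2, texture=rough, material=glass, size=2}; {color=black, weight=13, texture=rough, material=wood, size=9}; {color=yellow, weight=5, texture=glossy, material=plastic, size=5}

Rejected, Accepted, Accepted

All 'Accepted' examples share one property — size ≥ 3 — and every 'Rejected' example lacks it.
{color=blue, weight=2, texture=rough, material=glass, size=2} — size = 2, hence Rejected. {color=black, weight=13, texture=rough, material=wood, size=9} — size = 9, hence Accepted. {color=yellow, weight=5, texture=glossy, material=plastic, size=5} — size = 5, hence Accepted.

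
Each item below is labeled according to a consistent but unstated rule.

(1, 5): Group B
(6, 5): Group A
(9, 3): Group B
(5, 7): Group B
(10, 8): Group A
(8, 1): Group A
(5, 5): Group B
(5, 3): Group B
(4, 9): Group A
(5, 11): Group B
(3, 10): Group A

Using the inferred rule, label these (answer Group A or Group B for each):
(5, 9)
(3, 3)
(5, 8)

Group B, Group B, Group A

'Group A' ⟺ product is even.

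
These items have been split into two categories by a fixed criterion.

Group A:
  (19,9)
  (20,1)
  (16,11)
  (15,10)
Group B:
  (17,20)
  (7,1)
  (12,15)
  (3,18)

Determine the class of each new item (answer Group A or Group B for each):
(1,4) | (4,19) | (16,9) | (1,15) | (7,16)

Group B, Group B, Group A, Group B, Group B

All 'Group A' examples share one property — first > second AND sum ≥ 21 — and every 'Group B' example lacks it.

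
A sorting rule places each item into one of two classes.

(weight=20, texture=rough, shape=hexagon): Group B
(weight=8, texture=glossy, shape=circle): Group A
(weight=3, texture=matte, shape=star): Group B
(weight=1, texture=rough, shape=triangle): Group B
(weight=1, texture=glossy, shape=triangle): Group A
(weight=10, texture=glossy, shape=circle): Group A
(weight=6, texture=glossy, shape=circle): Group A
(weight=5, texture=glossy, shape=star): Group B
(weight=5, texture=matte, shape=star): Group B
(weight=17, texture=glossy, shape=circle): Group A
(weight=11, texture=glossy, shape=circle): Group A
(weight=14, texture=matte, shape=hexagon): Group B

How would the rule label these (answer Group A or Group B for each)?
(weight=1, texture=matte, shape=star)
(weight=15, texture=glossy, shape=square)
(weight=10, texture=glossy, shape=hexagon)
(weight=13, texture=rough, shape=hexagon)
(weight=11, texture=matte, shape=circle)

A rule that fits every label: texture is glossy AND weight ≠ 5 — true of each 'Group A' example, false of each 'Group B' one.
(weight=1, texture=matte, shape=star) → texture is matte, weight = 1 → Group B.
(weight=15, texture=glossy, shape=square) → texture is glossy, weight = 15 → Group A.
(weight=10, texture=glossy, shape=hexagon) → texture is glossy, weight = 10 → Group A.
(weight=13, texture=rough, shape=hexagon) → texture is rough, weight = 13 → Group B.
(weight=11, texture=matte, shape=circle) → texture is matte, weight = 11 → Group B.

Group B, Group A, Group A, Group B, Group B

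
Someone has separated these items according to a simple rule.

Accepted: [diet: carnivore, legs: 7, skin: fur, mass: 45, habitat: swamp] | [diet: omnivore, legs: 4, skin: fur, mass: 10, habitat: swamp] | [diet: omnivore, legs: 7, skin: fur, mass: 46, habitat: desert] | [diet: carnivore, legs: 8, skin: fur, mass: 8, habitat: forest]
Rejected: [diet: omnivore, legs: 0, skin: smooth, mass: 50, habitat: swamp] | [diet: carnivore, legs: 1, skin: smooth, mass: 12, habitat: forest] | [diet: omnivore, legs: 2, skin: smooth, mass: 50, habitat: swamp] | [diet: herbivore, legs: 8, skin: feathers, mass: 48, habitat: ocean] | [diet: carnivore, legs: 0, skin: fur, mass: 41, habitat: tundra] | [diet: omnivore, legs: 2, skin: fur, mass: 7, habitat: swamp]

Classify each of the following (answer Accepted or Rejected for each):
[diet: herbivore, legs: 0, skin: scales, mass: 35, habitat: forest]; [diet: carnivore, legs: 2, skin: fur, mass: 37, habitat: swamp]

Rejected, Rejected

The simplest hypothesis consistent with all the labels is: skin is fur AND legs ≥ 4.
[diet: herbivore, legs: 0, skin: scales, mass: 35, habitat: forest]: skin is scales, legs = 0 — does not pass, so Rejected.
[diet: carnivore, legs: 2, skin: fur, mass: 37, habitat: swamp]: skin is fur, legs = 2 — does not pass, so Rejected.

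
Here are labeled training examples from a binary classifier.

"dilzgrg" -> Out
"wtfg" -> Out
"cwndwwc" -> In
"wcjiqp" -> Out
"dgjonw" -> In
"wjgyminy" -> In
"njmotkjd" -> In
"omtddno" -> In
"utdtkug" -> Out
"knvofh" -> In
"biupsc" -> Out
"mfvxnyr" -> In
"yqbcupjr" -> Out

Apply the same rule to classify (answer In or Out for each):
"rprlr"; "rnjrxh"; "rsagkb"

One predicate separates the groups cleanly: contains 'n'.
"rprlr" — no 'n', hence Out.
"rnjrxh" — has 'n', hence In.
"rsagkb" — no 'n', hence Out.

Out, In, Out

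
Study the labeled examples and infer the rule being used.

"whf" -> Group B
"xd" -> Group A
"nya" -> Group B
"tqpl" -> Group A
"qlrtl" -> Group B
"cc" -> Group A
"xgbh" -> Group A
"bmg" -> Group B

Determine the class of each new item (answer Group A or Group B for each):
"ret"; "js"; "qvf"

Group B, Group A, Group B

The distinguishing property — even length — holds for all the 'Group A' cases and none of the 'Group B' cases.
"ret": length 3 — fails this test, so Group B.
"js": length 2 — qualifies, so Group A.
"qvf": length 3 — fails this test, so Group B.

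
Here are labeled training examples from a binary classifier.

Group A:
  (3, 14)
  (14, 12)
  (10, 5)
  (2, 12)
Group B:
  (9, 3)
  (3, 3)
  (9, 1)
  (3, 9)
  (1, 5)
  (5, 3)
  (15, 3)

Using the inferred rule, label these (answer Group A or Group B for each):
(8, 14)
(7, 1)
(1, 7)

Group A, Group B, Group B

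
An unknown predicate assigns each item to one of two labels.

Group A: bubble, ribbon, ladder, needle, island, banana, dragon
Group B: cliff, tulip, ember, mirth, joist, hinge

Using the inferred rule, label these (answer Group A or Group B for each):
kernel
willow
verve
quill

Every 'Group A' example satisfies: even length. None of the 'Group B' examples do.
kernel → length 6 → Group A. willow → length 6 → Group A. verve → length 5 → Group B. quill → length 5 → Group B.

Group A, Group A, Group B, Group B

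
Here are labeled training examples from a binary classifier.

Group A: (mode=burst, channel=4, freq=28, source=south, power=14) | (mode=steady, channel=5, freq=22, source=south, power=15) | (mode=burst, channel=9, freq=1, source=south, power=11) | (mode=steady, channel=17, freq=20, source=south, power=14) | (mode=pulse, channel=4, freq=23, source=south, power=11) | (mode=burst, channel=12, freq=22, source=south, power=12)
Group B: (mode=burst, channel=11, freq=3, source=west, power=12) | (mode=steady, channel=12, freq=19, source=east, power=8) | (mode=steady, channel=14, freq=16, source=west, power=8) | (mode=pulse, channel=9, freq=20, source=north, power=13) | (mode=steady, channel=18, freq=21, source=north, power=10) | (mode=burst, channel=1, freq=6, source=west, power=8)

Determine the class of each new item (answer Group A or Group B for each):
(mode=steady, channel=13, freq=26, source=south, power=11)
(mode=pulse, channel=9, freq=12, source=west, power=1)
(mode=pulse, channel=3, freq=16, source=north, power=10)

Group A, Group B, Group B

The pattern is that an item is 'Group A' exactly when: source is south.
(mode=steady, channel=13, freq=26, source=south, power=11): Group A (source is south).
(mode=pulse, channel=9, freq=12, source=west, power=1): Group B (source is west).
(mode=pulse, channel=3, freq=16, source=north, power=10): Group B (source is north).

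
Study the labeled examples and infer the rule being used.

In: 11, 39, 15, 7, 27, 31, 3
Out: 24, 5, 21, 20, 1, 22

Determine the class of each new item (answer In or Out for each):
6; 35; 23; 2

Out, In, In, Out

A rule that fits every label: ≡ 3 (mod 4) — true of each 'In' example, false of each 'Out' one.
6: 6 mod 4 = 2, does not satisfy this → Out.
35: 35 mod 4 = 3, has this property → In.
23: 23 mod 4 = 3, has this property → In.
2: 2 mod 4 = 2, does not satisfy this → Out.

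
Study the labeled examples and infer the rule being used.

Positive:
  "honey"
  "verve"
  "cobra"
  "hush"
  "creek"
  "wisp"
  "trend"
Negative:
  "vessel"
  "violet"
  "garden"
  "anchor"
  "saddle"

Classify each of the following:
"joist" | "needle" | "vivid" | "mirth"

Every 'Positive' example satisfies: length ≤ 5. None of the 'Negative' examples do.

Positive, Negative, Positive, Positive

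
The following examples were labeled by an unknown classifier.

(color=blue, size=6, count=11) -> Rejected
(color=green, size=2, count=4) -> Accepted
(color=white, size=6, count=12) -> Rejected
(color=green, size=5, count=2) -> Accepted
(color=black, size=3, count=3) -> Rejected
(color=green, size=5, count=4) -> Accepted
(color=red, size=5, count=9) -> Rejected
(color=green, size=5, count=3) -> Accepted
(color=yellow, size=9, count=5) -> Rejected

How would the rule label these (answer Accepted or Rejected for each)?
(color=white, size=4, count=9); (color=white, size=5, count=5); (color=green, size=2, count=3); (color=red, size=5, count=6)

Rejected, Rejected, Accepted, Rejected

Comparing the two groups points to one rule — color is green.
(color=white, size=4, count=9): color is white, fails this test → Rejected.
(color=white, size=5, count=5): color is white, fails this test → Rejected.
(color=green, size=2, count=3): color is green, passes → Accepted.
(color=red, size=5, count=6): color is red, fails this test → Rejected.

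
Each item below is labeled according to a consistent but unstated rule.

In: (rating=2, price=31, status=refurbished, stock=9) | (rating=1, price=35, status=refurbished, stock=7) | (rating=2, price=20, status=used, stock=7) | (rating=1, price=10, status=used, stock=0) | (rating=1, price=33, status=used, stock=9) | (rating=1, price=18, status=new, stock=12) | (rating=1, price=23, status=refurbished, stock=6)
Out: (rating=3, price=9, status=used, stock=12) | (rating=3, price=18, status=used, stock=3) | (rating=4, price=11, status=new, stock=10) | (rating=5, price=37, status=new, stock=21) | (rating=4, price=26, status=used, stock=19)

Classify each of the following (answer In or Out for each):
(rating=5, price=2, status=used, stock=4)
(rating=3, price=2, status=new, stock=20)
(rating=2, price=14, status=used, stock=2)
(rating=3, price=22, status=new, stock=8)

Out, Out, In, Out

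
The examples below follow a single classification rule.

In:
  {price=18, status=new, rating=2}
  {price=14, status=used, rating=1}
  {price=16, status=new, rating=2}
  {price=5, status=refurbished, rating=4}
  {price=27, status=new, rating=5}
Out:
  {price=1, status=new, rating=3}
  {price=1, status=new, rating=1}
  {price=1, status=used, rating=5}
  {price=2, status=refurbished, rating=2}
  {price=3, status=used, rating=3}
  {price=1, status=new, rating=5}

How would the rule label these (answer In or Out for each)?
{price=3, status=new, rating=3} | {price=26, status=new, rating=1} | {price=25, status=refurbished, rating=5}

The common property of the 'In' items is: price ≥ 5. No 'Out' item has it.
{price=3, status=new, rating=3} → price = 3 → Out. {price=26, status=new, rating=1} → price = 26 → In. {price=25, status=refurbished, rating=5} → price = 25 → In.

Out, In, In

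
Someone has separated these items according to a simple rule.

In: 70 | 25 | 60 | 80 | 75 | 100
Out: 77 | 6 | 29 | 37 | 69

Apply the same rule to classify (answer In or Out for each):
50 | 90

In, In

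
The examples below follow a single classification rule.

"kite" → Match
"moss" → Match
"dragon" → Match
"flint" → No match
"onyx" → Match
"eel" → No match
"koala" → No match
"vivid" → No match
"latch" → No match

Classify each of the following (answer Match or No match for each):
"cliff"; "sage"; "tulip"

No match, Match, No match

Every 'Match' example satisfies: even length. None of the 'No match' examples do.
"cliff": length 5 — does not pass, so No match. "sage": length 4 — qualifies, so Match. "tulip": length 5 — does not pass, so No match.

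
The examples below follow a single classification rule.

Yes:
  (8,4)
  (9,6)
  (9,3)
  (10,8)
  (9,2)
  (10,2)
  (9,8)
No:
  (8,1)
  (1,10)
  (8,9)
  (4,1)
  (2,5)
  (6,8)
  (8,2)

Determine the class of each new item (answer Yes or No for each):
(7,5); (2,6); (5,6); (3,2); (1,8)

The pattern is that an item is 'Yes' exactly when: first > second AND sum ≥ 11.
(7,5): 7 > 5, 7+5 = 12, passes → Yes. (2,6): 2 < 6, 2+6 = 8, doesn't qualify → No. (5,6): 5 < 6, 5+6 = 11, doesn't qualify → No. (3,2): 3 > 2, 3+2 = 5, doesn't qualify → No. (1,8): 1 < 8, 1+8 = 9, doesn't qualify → No.

Yes, No, No, No, No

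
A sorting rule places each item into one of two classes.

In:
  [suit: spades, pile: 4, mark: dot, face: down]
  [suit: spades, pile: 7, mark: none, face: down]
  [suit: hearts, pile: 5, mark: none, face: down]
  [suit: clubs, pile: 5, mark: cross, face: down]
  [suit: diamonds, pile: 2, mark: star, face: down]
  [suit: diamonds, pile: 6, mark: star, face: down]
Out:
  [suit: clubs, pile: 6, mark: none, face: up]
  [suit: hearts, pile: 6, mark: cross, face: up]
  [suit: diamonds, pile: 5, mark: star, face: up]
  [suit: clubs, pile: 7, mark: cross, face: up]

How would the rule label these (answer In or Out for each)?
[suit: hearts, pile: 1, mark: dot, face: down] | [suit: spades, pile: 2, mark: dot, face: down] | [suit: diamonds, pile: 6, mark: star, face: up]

Checking candidate rules against both groups, what survives is: face is down.
[suit: hearts, pile: 1, mark: dot, face: down] → face is down → In. [suit: spades, pile: 2, mark: dot, face: down] → face is down → In. [suit: diamonds, pile: 6, mark: star, face: up] → face is up → Out.

In, In, Out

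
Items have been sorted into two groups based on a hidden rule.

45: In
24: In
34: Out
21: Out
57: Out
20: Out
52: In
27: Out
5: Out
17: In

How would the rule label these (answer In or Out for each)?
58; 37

Out, Out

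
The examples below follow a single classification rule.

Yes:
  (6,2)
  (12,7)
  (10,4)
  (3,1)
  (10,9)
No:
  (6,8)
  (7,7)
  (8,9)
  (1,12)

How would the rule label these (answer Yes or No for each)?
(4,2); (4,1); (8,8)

One predicate separates the groups cleanly: first > second.
(4,2) — 4 > 2, hence Yes. (4,1) — 4 > 1, hence Yes. (8,8) — 8 = 8, hence No.

Yes, Yes, No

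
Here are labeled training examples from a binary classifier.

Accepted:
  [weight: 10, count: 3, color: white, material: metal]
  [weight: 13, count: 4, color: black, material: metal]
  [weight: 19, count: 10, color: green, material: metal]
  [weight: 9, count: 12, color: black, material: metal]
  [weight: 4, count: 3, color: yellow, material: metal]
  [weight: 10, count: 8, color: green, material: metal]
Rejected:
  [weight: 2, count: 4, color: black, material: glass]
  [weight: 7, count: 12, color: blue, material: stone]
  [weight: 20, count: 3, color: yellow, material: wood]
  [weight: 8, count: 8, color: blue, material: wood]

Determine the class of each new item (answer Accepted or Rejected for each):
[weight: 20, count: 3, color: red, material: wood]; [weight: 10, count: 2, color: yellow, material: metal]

The common property of the 'Accepted' items is: material is metal. No 'Rejected' item has it.

Rejected, Accepted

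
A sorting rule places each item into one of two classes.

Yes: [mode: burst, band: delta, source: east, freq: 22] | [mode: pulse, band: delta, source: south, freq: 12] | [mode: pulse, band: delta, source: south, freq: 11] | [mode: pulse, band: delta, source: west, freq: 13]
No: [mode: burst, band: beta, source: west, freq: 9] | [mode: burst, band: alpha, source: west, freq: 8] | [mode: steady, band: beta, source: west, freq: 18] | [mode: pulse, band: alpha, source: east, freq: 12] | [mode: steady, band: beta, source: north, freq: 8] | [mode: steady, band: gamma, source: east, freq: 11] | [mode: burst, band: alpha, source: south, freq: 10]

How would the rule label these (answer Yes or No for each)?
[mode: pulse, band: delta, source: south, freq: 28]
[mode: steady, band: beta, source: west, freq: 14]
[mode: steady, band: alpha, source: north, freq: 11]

Comparing the two groups points to one rule — band is delta.
[mode: pulse, band: delta, source: south, freq: 28]: Yes (band is delta). [mode: steady, band: beta, source: west, freq: 14]: No (band is beta). [mode: steady, band: alpha, source: north, freq: 11]: No (band is alpha).

Yes, No, No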